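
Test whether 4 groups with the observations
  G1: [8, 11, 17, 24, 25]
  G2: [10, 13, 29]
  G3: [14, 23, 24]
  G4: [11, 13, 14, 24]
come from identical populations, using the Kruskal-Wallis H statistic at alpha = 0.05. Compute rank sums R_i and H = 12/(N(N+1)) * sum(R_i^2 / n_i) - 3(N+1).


Step 1: Combine all N = 15 observations and assign midranks.
sorted (value, group, rank): (8,G1,1), (10,G2,2), (11,G1,3.5), (11,G4,3.5), (13,G2,5.5), (13,G4,5.5), (14,G3,7.5), (14,G4,7.5), (17,G1,9), (23,G3,10), (24,G1,12), (24,G3,12), (24,G4,12), (25,G1,14), (29,G2,15)
Step 2: Sum ranks within each group.
R_1 = 39.5 (n_1 = 5)
R_2 = 22.5 (n_2 = 3)
R_3 = 29.5 (n_3 = 3)
R_4 = 28.5 (n_4 = 4)
Step 3: H = 12/(N(N+1)) * sum(R_i^2/n_i) - 3(N+1)
     = 12/(15*16) * (39.5^2/5 + 22.5^2/3 + 29.5^2/3 + 28.5^2/4) - 3*16
     = 0.050000 * 973.946 - 48
     = 0.697292.
Step 4: Ties present; correction factor C = 1 - 42/(15^3 - 15) = 0.987500. Corrected H = 0.697292 / 0.987500 = 0.706118.
Step 5: Under H0, H ~ chi^2(3); p-value = 0.871764.
Step 6: alpha = 0.05. fail to reject H0.

H = 0.7061, df = 3, p = 0.871764, fail to reject H0.


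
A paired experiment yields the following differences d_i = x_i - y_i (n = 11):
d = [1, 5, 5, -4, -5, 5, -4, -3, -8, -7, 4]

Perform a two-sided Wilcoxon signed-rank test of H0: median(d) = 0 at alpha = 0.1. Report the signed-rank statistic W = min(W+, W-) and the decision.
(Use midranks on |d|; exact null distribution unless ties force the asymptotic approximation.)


Step 1: Drop any zero differences (none here) and take |d_i|.
|d| = [1, 5, 5, 4, 5, 5, 4, 3, 8, 7, 4]
Step 2: Midrank |d_i| (ties get averaged ranks).
ranks: |1|->1, |5|->7.5, |5|->7.5, |4|->4, |5|->7.5, |5|->7.5, |4|->4, |3|->2, |8|->11, |7|->10, |4|->4
Step 3: Attach original signs; sum ranks with positive sign and with negative sign.
W+ = 1 + 7.5 + 7.5 + 7.5 + 4 = 27.5
W- = 4 + 7.5 + 4 + 2 + 11 + 10 = 38.5
(Check: W+ + W- = 66 should equal n(n+1)/2 = 66.)
Step 4: Test statistic W = min(W+, W-) = 27.5.
Step 5: Ties in |d|, so use the tie-corrected normal approximation.
        E[W] = n(n+1)/4 = 11*12/4 = 33.
        Tie groups: |d|=4 (t=3), |d|=5 (t=4); sum(t^3 - t) = 84.
        Var[W] = n(n+1)(2n+1)/24 - sum(t^3-t)/48 = 3036/24 - 84/48 = 124.75.
        z = (W - E[W]) / sqrt(Var[W]) = (27.5 - 33) / 11.1692 = -0.4924.
        Two-sided p = 2*Phi(z) = 0.622417.
Step 6: alpha = 0.1. fail to reject H0.

W+ = 27.5, W- = 38.5, W = min = 27.5, p = 0.622417, fail to reject H0.


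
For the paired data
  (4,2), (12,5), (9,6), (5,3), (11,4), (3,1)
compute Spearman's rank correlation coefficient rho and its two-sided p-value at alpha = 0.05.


Step 1: Rank x and y separately (midranks; no ties here).
rank(x): 4->2, 12->6, 9->4, 5->3, 11->5, 3->1
rank(y): 2->2, 5->5, 6->6, 3->3, 4->4, 1->1
Step 2: d_i = R_x(i) - R_y(i); compute d_i^2.
  (2-2)^2=0, (6-5)^2=1, (4-6)^2=4, (3-3)^2=0, (5-4)^2=1, (1-1)^2=0
sum(d^2) = 6.
Step 3: rho = 1 - 6*6 / (6*(6^2 - 1)) = 1 - 36/210 = 0.828571.
Step 4: Under H0, t = rho * sqrt((n-2)/(1-rho^2)) = 2.9598 ~ t(4).
Step 5: Two-sided p-value from the t-distribution with 4 df = 0.041563.
Step 6: alpha = 0.05. reject H0.

rho = 0.8286, p = 0.041563, reject H0 at alpha = 0.05.


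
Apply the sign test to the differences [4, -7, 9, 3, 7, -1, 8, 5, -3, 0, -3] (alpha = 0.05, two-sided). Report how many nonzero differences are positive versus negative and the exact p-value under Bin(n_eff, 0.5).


Step 1: Discard zero differences. Original n = 11; n_eff = number of nonzero differences = 10.
Nonzero differences (with sign): +4, -7, +9, +3, +7, -1, +8, +5, -3, -3
Step 2: Count signs: positive = 6, negative = 4.
Step 3: Under H0: P(positive) = 0.5, so the number of positives S ~ Bin(10, 0.5).
Step 4: Two-sided exact p-value = sum of Bin(10,0.5) probabilities at or below the observed probability = 0.753906.
Step 5: alpha = 0.05. fail to reject H0.

n_eff = 10, pos = 6, neg = 4, p = 0.753906, fail to reject H0.


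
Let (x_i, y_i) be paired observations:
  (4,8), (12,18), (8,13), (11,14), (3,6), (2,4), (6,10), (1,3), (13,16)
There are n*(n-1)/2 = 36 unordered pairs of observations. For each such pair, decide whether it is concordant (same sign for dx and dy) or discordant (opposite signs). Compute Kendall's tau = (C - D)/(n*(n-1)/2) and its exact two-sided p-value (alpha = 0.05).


Step 1: Enumerate the 36 unordered pairs (i,j) with i<j and classify each by sign(x_j-x_i) * sign(y_j-y_i).
  (1,2):dx=+8,dy=+10->C; (1,3):dx=+4,dy=+5->C; (1,4):dx=+7,dy=+6->C; (1,5):dx=-1,dy=-2->C
  (1,6):dx=-2,dy=-4->C; (1,7):dx=+2,dy=+2->C; (1,8):dx=-3,dy=-5->C; (1,9):dx=+9,dy=+8->C
  (2,3):dx=-4,dy=-5->C; (2,4):dx=-1,dy=-4->C; (2,5):dx=-9,dy=-12->C; (2,6):dx=-10,dy=-14->C
  (2,7):dx=-6,dy=-8->C; (2,8):dx=-11,dy=-15->C; (2,9):dx=+1,dy=-2->D; (3,4):dx=+3,dy=+1->C
  (3,5):dx=-5,dy=-7->C; (3,6):dx=-6,dy=-9->C; (3,7):dx=-2,dy=-3->C; (3,8):dx=-7,dy=-10->C
  (3,9):dx=+5,dy=+3->C; (4,5):dx=-8,dy=-8->C; (4,6):dx=-9,dy=-10->C; (4,7):dx=-5,dy=-4->C
  (4,8):dx=-10,dy=-11->C; (4,9):dx=+2,dy=+2->C; (5,6):dx=-1,dy=-2->C; (5,7):dx=+3,dy=+4->C
  (5,8):dx=-2,dy=-3->C; (5,9):dx=+10,dy=+10->C; (6,7):dx=+4,dy=+6->C; (6,8):dx=-1,dy=-1->C
  (6,9):dx=+11,dy=+12->C; (7,8):dx=-5,dy=-7->C; (7,9):dx=+7,dy=+6->C; (8,9):dx=+12,dy=+13->C
Step 2: C = 35, D = 1, total pairs = 36.
Step 3: tau = (C - D)/(n(n-1)/2) = (35 - 1)/36 = 0.944444.
Step 4: Exact two-sided p-value (enumerate n! = 362880 permutations of y under H0): p = 0.000050.
Step 5: alpha = 0.05. reject H0.

tau_b = 0.9444 (C=35, D=1), p = 0.000050, reject H0.


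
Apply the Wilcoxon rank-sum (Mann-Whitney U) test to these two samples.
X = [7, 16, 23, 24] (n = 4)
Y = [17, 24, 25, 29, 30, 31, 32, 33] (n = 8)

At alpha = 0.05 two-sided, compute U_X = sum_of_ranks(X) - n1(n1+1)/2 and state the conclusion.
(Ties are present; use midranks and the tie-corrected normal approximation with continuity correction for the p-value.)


Step 1: Combine and sort all 12 observations; assign midranks.
sorted (value, group): (7,X), (16,X), (17,Y), (23,X), (24,X), (24,Y), (25,Y), (29,Y), (30,Y), (31,Y), (32,Y), (33,Y)
ranks: 7->1, 16->2, 17->3, 23->4, 24->5.5, 24->5.5, 25->7, 29->8, 30->9, 31->10, 32->11, 33->12
Step 2: Rank sum for X: R1 = 1 + 2 + 4 + 5.5 = 12.5.
Step 3: U_X = R1 - n1(n1+1)/2 = 12.5 - 4*5/2 = 12.5 - 10 = 2.5.
       U_Y = n1*n2 - U_X = 32 - 2.5 = 29.5.
Step 4: Ties are present, so use the tie-corrected normal approximation (with continuity correction) for the p-value.
Step 5: p-value = 0.026980; compare to alpha = 0.05. reject H0.

U_X = 2.5, p = 0.026980, reject H0 at alpha = 0.05.


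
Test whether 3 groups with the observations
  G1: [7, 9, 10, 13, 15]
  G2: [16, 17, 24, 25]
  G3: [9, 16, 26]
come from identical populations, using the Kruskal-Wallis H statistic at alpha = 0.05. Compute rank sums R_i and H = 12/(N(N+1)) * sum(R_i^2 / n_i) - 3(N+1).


Step 1: Combine all N = 12 observations and assign midranks.
sorted (value, group, rank): (7,G1,1), (9,G1,2.5), (9,G3,2.5), (10,G1,4), (13,G1,5), (15,G1,6), (16,G2,7.5), (16,G3,7.5), (17,G2,9), (24,G2,10), (25,G2,11), (26,G3,12)
Step 2: Sum ranks within each group.
R_1 = 18.5 (n_1 = 5)
R_2 = 37.5 (n_2 = 4)
R_3 = 22 (n_3 = 3)
Step 3: H = 12/(N(N+1)) * sum(R_i^2/n_i) - 3(N+1)
     = 12/(12*13) * (18.5^2/5 + 37.5^2/4 + 22^2/3) - 3*13
     = 0.076923 * 581.346 - 39
     = 5.718910.
Step 4: Ties present; correction factor C = 1 - 12/(12^3 - 12) = 0.993007. Corrected H = 5.718910 / 0.993007 = 5.759184.
Step 5: Under H0, H ~ chi^2(2); p-value = 0.056158.
Step 6: alpha = 0.05. fail to reject H0.

H = 5.7592, df = 2, p = 0.056158, fail to reject H0.


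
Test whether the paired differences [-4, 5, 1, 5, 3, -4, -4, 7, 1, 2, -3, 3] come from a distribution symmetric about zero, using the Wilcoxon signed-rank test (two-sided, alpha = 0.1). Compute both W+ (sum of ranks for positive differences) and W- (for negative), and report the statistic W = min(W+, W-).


Step 1: Drop any zero differences (none here) and take |d_i|.
|d| = [4, 5, 1, 5, 3, 4, 4, 7, 1, 2, 3, 3]
Step 2: Midrank |d_i| (ties get averaged ranks).
ranks: |4|->8, |5|->10.5, |1|->1.5, |5|->10.5, |3|->5, |4|->8, |4|->8, |7|->12, |1|->1.5, |2|->3, |3|->5, |3|->5
Step 3: Attach original signs; sum ranks with positive sign and with negative sign.
W+ = 10.5 + 1.5 + 10.5 + 5 + 12 + 1.5 + 3 + 5 = 49
W- = 8 + 8 + 8 + 5 = 29
(Check: W+ + W- = 78 should equal n(n+1)/2 = 78.)
Step 4: Test statistic W = min(W+, W-) = 29.
Step 5: Ties in |d|, so use the tie-corrected normal approximation.
        E[W] = n(n+1)/4 = 12*13/4 = 39.
        Tie groups: |d|=1 (t=2), |d|=3 (t=3), |d|=4 (t=3), |d|=5 (t=2); sum(t^3 - t) = 60.
        Var[W] = n(n+1)(2n+1)/24 - sum(t^3-t)/48 = 3900/24 - 60/48 = 161.25.
        z = (W - E[W]) / sqrt(Var[W]) = (29 - 39) / 12.6984 = -0.7875.
        Two-sided p = 2*Phi(z) = 0.430990.
Step 6: alpha = 0.1. fail to reject H0.

W+ = 49, W- = 29, W = min = 29, p = 0.430990, fail to reject H0.


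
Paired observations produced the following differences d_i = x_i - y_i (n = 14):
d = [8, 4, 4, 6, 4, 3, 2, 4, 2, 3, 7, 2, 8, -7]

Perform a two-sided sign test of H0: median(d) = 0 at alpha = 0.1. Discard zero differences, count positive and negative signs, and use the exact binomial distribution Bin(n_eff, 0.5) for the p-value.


Step 1: Discard zero differences. Original n = 14; n_eff = number of nonzero differences = 14.
Nonzero differences (with sign): +8, +4, +4, +6, +4, +3, +2, +4, +2, +3, +7, +2, +8, -7
Step 2: Count signs: positive = 13, negative = 1.
Step 3: Under H0: P(positive) = 0.5, so the number of positives S ~ Bin(14, 0.5).
Step 4: Two-sided exact p-value = sum of Bin(14,0.5) probabilities at or below the observed probability = 0.001831.
Step 5: alpha = 0.1. reject H0.

n_eff = 14, pos = 13, neg = 1, p = 0.001831, reject H0.


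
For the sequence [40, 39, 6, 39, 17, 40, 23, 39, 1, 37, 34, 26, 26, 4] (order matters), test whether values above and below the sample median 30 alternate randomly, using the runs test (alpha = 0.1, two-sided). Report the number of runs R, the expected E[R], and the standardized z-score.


Step 1: Compute median = 30; label A = above, B = below.
Labels in order: AABABABABAABBB  (n_A = 7, n_B = 7)
Step 2: Count runs R = 10.
Step 3: Under H0 (random ordering), E[R] = 2*n_A*n_B/(n_A+n_B) + 1 = 2*7*7/14 + 1 = 8.0000.
        Var[R] = 2*n_A*n_B*(2*n_A*n_B - n_A - n_B) / ((n_A+n_B)^2 * (n_A+n_B-1)) = 8232/2548 = 3.2308.
        SD[R] = 1.7974.
Step 4: Continuity-corrected z = (R - 0.5 - E[R]) / SD[R] = (10 - 0.5 - 8.0000) / 1.7974 = 0.8345.
Step 5: Two-sided p-value via normal approximation = 2*(1 - Phi(|z|)) = 0.403986.
Step 6: alpha = 0.1. fail to reject H0.

R = 10, z = 0.8345, p = 0.403986, fail to reject H0.


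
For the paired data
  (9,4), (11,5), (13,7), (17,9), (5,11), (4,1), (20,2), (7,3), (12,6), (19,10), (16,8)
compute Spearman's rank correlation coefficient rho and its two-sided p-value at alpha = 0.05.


Step 1: Rank x and y separately (midranks; no ties here).
rank(x): 9->4, 11->5, 13->7, 17->9, 5->2, 4->1, 20->11, 7->3, 12->6, 19->10, 16->8
rank(y): 4->4, 5->5, 7->7, 9->9, 11->11, 1->1, 2->2, 3->3, 6->6, 10->10, 8->8
Step 2: d_i = R_x(i) - R_y(i); compute d_i^2.
  (4-4)^2=0, (5-5)^2=0, (7-7)^2=0, (9-9)^2=0, (2-11)^2=81, (1-1)^2=0, (11-2)^2=81, (3-3)^2=0, (6-6)^2=0, (10-10)^2=0, (8-8)^2=0
sum(d^2) = 162.
Step 3: rho = 1 - 6*162 / (11*(11^2 - 1)) = 1 - 972/1320 = 0.263636.
Step 4: Under H0, t = rho * sqrt((n-2)/(1-rho^2)) = 0.8199 ~ t(9).
Step 5: Two-sided p-value from the t-distribution with 9 df = 0.433441.
Step 6: alpha = 0.05. fail to reject H0.

rho = 0.2636, p = 0.433441, fail to reject H0 at alpha = 0.05.


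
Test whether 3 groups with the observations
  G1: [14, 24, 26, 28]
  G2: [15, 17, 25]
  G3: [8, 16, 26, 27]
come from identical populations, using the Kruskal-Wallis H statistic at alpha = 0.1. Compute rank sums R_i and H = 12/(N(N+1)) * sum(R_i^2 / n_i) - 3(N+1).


Step 1: Combine all N = 11 observations and assign midranks.
sorted (value, group, rank): (8,G3,1), (14,G1,2), (15,G2,3), (16,G3,4), (17,G2,5), (24,G1,6), (25,G2,7), (26,G1,8.5), (26,G3,8.5), (27,G3,10), (28,G1,11)
Step 2: Sum ranks within each group.
R_1 = 27.5 (n_1 = 4)
R_2 = 15 (n_2 = 3)
R_3 = 23.5 (n_3 = 4)
Step 3: H = 12/(N(N+1)) * sum(R_i^2/n_i) - 3(N+1)
     = 12/(11*12) * (27.5^2/4 + 15^2/3 + 23.5^2/4) - 3*12
     = 0.090909 * 402.125 - 36
     = 0.556818.
Step 4: Ties present; correction factor C = 1 - 6/(11^3 - 11) = 0.995455. Corrected H = 0.556818 / 0.995455 = 0.559361.
Step 5: Under H0, H ~ chi^2(2); p-value = 0.756025.
Step 6: alpha = 0.1. fail to reject H0.

H = 0.5594, df = 2, p = 0.756025, fail to reject H0.


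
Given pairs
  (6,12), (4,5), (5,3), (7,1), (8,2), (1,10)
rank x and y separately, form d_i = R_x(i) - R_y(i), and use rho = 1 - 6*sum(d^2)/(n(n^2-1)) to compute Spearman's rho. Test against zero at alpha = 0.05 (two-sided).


Step 1: Rank x and y separately (midranks; no ties here).
rank(x): 6->4, 4->2, 5->3, 7->5, 8->6, 1->1
rank(y): 12->6, 5->4, 3->3, 1->1, 2->2, 10->5
Step 2: d_i = R_x(i) - R_y(i); compute d_i^2.
  (4-6)^2=4, (2-4)^2=4, (3-3)^2=0, (5-1)^2=16, (6-2)^2=16, (1-5)^2=16
sum(d^2) = 56.
Step 3: rho = 1 - 6*56 / (6*(6^2 - 1)) = 1 - 336/210 = -0.600000.
Step 4: Under H0, t = rho * sqrt((n-2)/(1-rho^2)) = -1.5000 ~ t(4).
Step 5: Two-sided p-value from the t-distribution with 4 df = 0.208000.
Step 6: alpha = 0.05. fail to reject H0.

rho = -0.6000, p = 0.208000, fail to reject H0 at alpha = 0.05.


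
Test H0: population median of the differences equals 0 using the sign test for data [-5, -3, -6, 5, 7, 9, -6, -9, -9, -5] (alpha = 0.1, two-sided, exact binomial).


Step 1: Discard zero differences. Original n = 10; n_eff = number of nonzero differences = 10.
Nonzero differences (with sign): -5, -3, -6, +5, +7, +9, -6, -9, -9, -5
Step 2: Count signs: positive = 3, negative = 7.
Step 3: Under H0: P(positive) = 0.5, so the number of positives S ~ Bin(10, 0.5).
Step 4: Two-sided exact p-value = sum of Bin(10,0.5) probabilities at or below the observed probability = 0.343750.
Step 5: alpha = 0.1. fail to reject H0.

n_eff = 10, pos = 3, neg = 7, p = 0.343750, fail to reject H0.


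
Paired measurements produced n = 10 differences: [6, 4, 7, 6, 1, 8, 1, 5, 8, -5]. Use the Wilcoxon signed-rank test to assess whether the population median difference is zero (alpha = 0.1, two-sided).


Step 1: Drop any zero differences (none here) and take |d_i|.
|d| = [6, 4, 7, 6, 1, 8, 1, 5, 8, 5]
Step 2: Midrank |d_i| (ties get averaged ranks).
ranks: |6|->6.5, |4|->3, |7|->8, |6|->6.5, |1|->1.5, |8|->9.5, |1|->1.5, |5|->4.5, |8|->9.5, |5|->4.5
Step 3: Attach original signs; sum ranks with positive sign and with negative sign.
W+ = 6.5 + 3 + 8 + 6.5 + 1.5 + 9.5 + 1.5 + 4.5 + 9.5 = 50.5
W- = 4.5 = 4.5
(Check: W+ + W- = 55 should equal n(n+1)/2 = 55.)
Step 4: Test statistic W = min(W+, W-) = 4.5.
Step 5: Ties in |d|, so use the tie-corrected normal approximation.
        E[W] = n(n+1)/4 = 10*11/4 = 27.5.
        Tie groups: |d|=1 (t=2), |d|=5 (t=2), |d|=6 (t=2), |d|=8 (t=2); sum(t^3 - t) = 24.
        Var[W] = n(n+1)(2n+1)/24 - sum(t^3-t)/48 = 2310/24 - 24/48 = 95.75.
        z = (W - E[W]) / sqrt(Var[W]) = (4.5 - 27.5) / 9.7852 = -2.3505.
        Two-sided p = 2*Phi(z) = 0.018749.
Step 6: alpha = 0.1. reject H0.

W+ = 50.5, W- = 4.5, W = min = 4.5, p = 0.018749, reject H0.


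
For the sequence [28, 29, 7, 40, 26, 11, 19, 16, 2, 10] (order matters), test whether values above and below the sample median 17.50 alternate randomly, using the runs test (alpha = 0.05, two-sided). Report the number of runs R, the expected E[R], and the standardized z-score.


Step 1: Compute median = 17.50; label A = above, B = below.
Labels in order: AABAABABBB  (n_A = 5, n_B = 5)
Step 2: Count runs R = 6.
Step 3: Under H0 (random ordering), E[R] = 2*n_A*n_B/(n_A+n_B) + 1 = 2*5*5/10 + 1 = 6.0000.
        Var[R] = 2*n_A*n_B*(2*n_A*n_B - n_A - n_B) / ((n_A+n_B)^2 * (n_A+n_B-1)) = 2000/900 = 2.2222.
        SD[R] = 1.4907.
Step 4: R = E[R], so z = 0 with no continuity correction.
Step 5: Two-sided p-value via normal approximation = 2*(1 - Phi(|z|)) = 1.000000.
Step 6: alpha = 0.05. fail to reject H0.

R = 6, z = 0.0000, p = 1.000000, fail to reject H0.


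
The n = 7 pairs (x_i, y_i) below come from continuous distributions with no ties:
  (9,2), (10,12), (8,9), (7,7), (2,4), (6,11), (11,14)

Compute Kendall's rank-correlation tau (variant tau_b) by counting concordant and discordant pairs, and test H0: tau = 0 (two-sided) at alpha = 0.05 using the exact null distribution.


Step 1: Enumerate the 21 unordered pairs (i,j) with i<j and classify each by sign(x_j-x_i) * sign(y_j-y_i).
  (1,2):dx=+1,dy=+10->C; (1,3):dx=-1,dy=+7->D; (1,4):dx=-2,dy=+5->D; (1,5):dx=-7,dy=+2->D
  (1,6):dx=-3,dy=+9->D; (1,7):dx=+2,dy=+12->C; (2,3):dx=-2,dy=-3->C; (2,4):dx=-3,dy=-5->C
  (2,5):dx=-8,dy=-8->C; (2,6):dx=-4,dy=-1->C; (2,7):dx=+1,dy=+2->C; (3,4):dx=-1,dy=-2->C
  (3,5):dx=-6,dy=-5->C; (3,6):dx=-2,dy=+2->D; (3,7):dx=+3,dy=+5->C; (4,5):dx=-5,dy=-3->C
  (4,6):dx=-1,dy=+4->D; (4,7):dx=+4,dy=+7->C; (5,6):dx=+4,dy=+7->C; (5,7):dx=+9,dy=+10->C
  (6,7):dx=+5,dy=+3->C
Step 2: C = 15, D = 6, total pairs = 21.
Step 3: tau = (C - D)/(n(n-1)/2) = (15 - 6)/21 = 0.428571.
Step 4: Exact two-sided p-value (enumerate n! = 5040 permutations of y under H0): p = 0.238889.
Step 5: alpha = 0.05. fail to reject H0.

tau_b = 0.4286 (C=15, D=6), p = 0.238889, fail to reject H0.


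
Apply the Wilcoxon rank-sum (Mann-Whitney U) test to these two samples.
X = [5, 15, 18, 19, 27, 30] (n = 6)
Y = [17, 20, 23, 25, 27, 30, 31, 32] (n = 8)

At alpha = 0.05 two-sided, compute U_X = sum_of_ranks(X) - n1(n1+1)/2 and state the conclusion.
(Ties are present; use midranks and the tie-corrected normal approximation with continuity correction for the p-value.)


Step 1: Combine and sort all 14 observations; assign midranks.
sorted (value, group): (5,X), (15,X), (17,Y), (18,X), (19,X), (20,Y), (23,Y), (25,Y), (27,X), (27,Y), (30,X), (30,Y), (31,Y), (32,Y)
ranks: 5->1, 15->2, 17->3, 18->4, 19->5, 20->6, 23->7, 25->8, 27->9.5, 27->9.5, 30->11.5, 30->11.5, 31->13, 32->14
Step 2: Rank sum for X: R1 = 1 + 2 + 4 + 5 + 9.5 + 11.5 = 33.
Step 3: U_X = R1 - n1(n1+1)/2 = 33 - 6*7/2 = 33 - 21 = 12.
       U_Y = n1*n2 - U_X = 48 - 12 = 36.
Step 4: Ties are present, so use the tie-corrected normal approximation (with continuity correction) for the p-value.
Step 5: p-value = 0.136773; compare to alpha = 0.05. fail to reject H0.

U_X = 12, p = 0.136773, fail to reject H0 at alpha = 0.05.


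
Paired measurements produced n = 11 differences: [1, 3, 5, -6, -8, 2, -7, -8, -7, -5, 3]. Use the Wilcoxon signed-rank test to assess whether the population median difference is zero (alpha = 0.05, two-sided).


Step 1: Drop any zero differences (none here) and take |d_i|.
|d| = [1, 3, 5, 6, 8, 2, 7, 8, 7, 5, 3]
Step 2: Midrank |d_i| (ties get averaged ranks).
ranks: |1|->1, |3|->3.5, |5|->5.5, |6|->7, |8|->10.5, |2|->2, |7|->8.5, |8|->10.5, |7|->8.5, |5|->5.5, |3|->3.5
Step 3: Attach original signs; sum ranks with positive sign and with negative sign.
W+ = 1 + 3.5 + 5.5 + 2 + 3.5 = 15.5
W- = 7 + 10.5 + 8.5 + 10.5 + 8.5 + 5.5 = 50.5
(Check: W+ + W- = 66 should equal n(n+1)/2 = 66.)
Step 4: Test statistic W = min(W+, W-) = 15.5.
Step 5: Ties in |d|, so use the tie-corrected normal approximation.
        E[W] = n(n+1)/4 = 11*12/4 = 33.
        Tie groups: |d|=3 (t=2), |d|=5 (t=2), |d|=7 (t=2), |d|=8 (t=2); sum(t^3 - t) = 24.
        Var[W] = n(n+1)(2n+1)/24 - sum(t^3-t)/48 = 3036/24 - 24/48 = 126.
        z = (W - E[W]) / sqrt(Var[W]) = (15.5 - 33) / 11.2250 = -1.5590.
        Two-sided p = 2*Phi(z) = 0.118991.
Step 6: alpha = 0.05. fail to reject H0.

W+ = 15.5, W- = 50.5, W = min = 15.5, p = 0.118991, fail to reject H0.


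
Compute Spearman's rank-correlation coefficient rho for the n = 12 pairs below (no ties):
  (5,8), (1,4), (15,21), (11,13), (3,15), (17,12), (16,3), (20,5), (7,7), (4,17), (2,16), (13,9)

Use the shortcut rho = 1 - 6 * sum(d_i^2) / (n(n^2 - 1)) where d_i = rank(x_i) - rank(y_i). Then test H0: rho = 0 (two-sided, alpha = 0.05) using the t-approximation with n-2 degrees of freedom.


Step 1: Rank x and y separately (midranks; no ties here).
rank(x): 5->5, 1->1, 15->9, 11->7, 3->3, 17->11, 16->10, 20->12, 7->6, 4->4, 2->2, 13->8
rank(y): 8->5, 4->2, 21->12, 13->8, 15->9, 12->7, 3->1, 5->3, 7->4, 17->11, 16->10, 9->6
Step 2: d_i = R_x(i) - R_y(i); compute d_i^2.
  (5-5)^2=0, (1-2)^2=1, (9-12)^2=9, (7-8)^2=1, (3-9)^2=36, (11-7)^2=16, (10-1)^2=81, (12-3)^2=81, (6-4)^2=4, (4-11)^2=49, (2-10)^2=64, (8-6)^2=4
sum(d^2) = 346.
Step 3: rho = 1 - 6*346 / (12*(12^2 - 1)) = 1 - 2076/1716 = -0.209790.
Step 4: Under H0, t = rho * sqrt((n-2)/(1-rho^2)) = -0.6785 ~ t(10).
Step 5: Two-sided p-value from the t-distribution with 10 df = 0.512841.
Step 6: alpha = 0.05. fail to reject H0.

rho = -0.2098, p = 0.512841, fail to reject H0 at alpha = 0.05.


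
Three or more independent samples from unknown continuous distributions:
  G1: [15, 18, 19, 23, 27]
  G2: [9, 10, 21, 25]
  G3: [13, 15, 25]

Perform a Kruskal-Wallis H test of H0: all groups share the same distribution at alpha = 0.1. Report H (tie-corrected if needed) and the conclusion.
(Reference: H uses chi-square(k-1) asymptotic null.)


Step 1: Combine all N = 12 observations and assign midranks.
sorted (value, group, rank): (9,G2,1), (10,G2,2), (13,G3,3), (15,G1,4.5), (15,G3,4.5), (18,G1,6), (19,G1,7), (21,G2,8), (23,G1,9), (25,G2,10.5), (25,G3,10.5), (27,G1,12)
Step 2: Sum ranks within each group.
R_1 = 38.5 (n_1 = 5)
R_2 = 21.5 (n_2 = 4)
R_3 = 18 (n_3 = 3)
Step 3: H = 12/(N(N+1)) * sum(R_i^2/n_i) - 3(N+1)
     = 12/(12*13) * (38.5^2/5 + 21.5^2/4 + 18^2/3) - 3*13
     = 0.076923 * 520.013 - 39
     = 1.000962.
Step 4: Ties present; correction factor C = 1 - 12/(12^3 - 12) = 0.993007. Corrected H = 1.000962 / 0.993007 = 1.008011.
Step 5: Under H0, H ~ chi^2(2); p-value = 0.604106.
Step 6: alpha = 0.1. fail to reject H0.

H = 1.0080, df = 2, p = 0.604106, fail to reject H0.


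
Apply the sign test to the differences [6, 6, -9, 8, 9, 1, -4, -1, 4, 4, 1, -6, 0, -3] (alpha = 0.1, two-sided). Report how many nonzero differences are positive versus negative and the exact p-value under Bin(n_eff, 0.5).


Step 1: Discard zero differences. Original n = 14; n_eff = number of nonzero differences = 13.
Nonzero differences (with sign): +6, +6, -9, +8, +9, +1, -4, -1, +4, +4, +1, -6, -3
Step 2: Count signs: positive = 8, negative = 5.
Step 3: Under H0: P(positive) = 0.5, so the number of positives S ~ Bin(13, 0.5).
Step 4: Two-sided exact p-value = sum of Bin(13,0.5) probabilities at or below the observed probability = 0.581055.
Step 5: alpha = 0.1. fail to reject H0.

n_eff = 13, pos = 8, neg = 5, p = 0.581055, fail to reject H0.


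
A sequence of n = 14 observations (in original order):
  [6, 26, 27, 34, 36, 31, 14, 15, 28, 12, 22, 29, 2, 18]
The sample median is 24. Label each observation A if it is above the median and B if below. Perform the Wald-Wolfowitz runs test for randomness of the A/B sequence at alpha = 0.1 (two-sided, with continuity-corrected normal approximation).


Step 1: Compute median = 24; label A = above, B = below.
Labels in order: BAAAAABBABBABB  (n_A = 7, n_B = 7)
Step 2: Count runs R = 7.
Step 3: Under H0 (random ordering), E[R] = 2*n_A*n_B/(n_A+n_B) + 1 = 2*7*7/14 + 1 = 8.0000.
        Var[R] = 2*n_A*n_B*(2*n_A*n_B - n_A - n_B) / ((n_A+n_B)^2 * (n_A+n_B-1)) = 8232/2548 = 3.2308.
        SD[R] = 1.7974.
Step 4: Continuity-corrected z = (R + 0.5 - E[R]) / SD[R] = (7 + 0.5 - 8.0000) / 1.7974 = -0.2782.
Step 5: Two-sided p-value via normal approximation = 2*(1 - Phi(|z|)) = 0.780879.
Step 6: alpha = 0.1. fail to reject H0.

R = 7, z = -0.2782, p = 0.780879, fail to reject H0.


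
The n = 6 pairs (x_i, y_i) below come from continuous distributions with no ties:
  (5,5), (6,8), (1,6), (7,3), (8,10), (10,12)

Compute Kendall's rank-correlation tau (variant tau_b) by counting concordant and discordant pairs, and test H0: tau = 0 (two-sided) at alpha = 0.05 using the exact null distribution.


Step 1: Enumerate the 15 unordered pairs (i,j) with i<j and classify each by sign(x_j-x_i) * sign(y_j-y_i).
  (1,2):dx=+1,dy=+3->C; (1,3):dx=-4,dy=+1->D; (1,4):dx=+2,dy=-2->D; (1,5):dx=+3,dy=+5->C
  (1,6):dx=+5,dy=+7->C; (2,3):dx=-5,dy=-2->C; (2,4):dx=+1,dy=-5->D; (2,5):dx=+2,dy=+2->C
  (2,6):dx=+4,dy=+4->C; (3,4):dx=+6,dy=-3->D; (3,5):dx=+7,dy=+4->C; (3,6):dx=+9,dy=+6->C
  (4,5):dx=+1,dy=+7->C; (4,6):dx=+3,dy=+9->C; (5,6):dx=+2,dy=+2->C
Step 2: C = 11, D = 4, total pairs = 15.
Step 3: tau = (C - D)/(n(n-1)/2) = (11 - 4)/15 = 0.466667.
Step 4: Exact two-sided p-value (enumerate n! = 720 permutations of y under H0): p = 0.272222.
Step 5: alpha = 0.05. fail to reject H0.

tau_b = 0.4667 (C=11, D=4), p = 0.272222, fail to reject H0.


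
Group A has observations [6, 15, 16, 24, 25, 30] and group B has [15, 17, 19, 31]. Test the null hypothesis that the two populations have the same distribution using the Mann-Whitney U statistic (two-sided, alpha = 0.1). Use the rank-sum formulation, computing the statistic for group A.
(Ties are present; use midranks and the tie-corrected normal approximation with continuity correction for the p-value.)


Step 1: Combine and sort all 10 observations; assign midranks.
sorted (value, group): (6,X), (15,X), (15,Y), (16,X), (17,Y), (19,Y), (24,X), (25,X), (30,X), (31,Y)
ranks: 6->1, 15->2.5, 15->2.5, 16->4, 17->5, 19->6, 24->7, 25->8, 30->9, 31->10
Step 2: Rank sum for X: R1 = 1 + 2.5 + 4 + 7 + 8 + 9 = 31.5.
Step 3: U_X = R1 - n1(n1+1)/2 = 31.5 - 6*7/2 = 31.5 - 21 = 10.5.
       U_Y = n1*n2 - U_X = 24 - 10.5 = 13.5.
Step 4: Ties are present, so use the tie-corrected normal approximation (with continuity correction) for the p-value.
Step 5: p-value = 0.830664; compare to alpha = 0.1. fail to reject H0.

U_X = 10.5, p = 0.830664, fail to reject H0 at alpha = 0.1.


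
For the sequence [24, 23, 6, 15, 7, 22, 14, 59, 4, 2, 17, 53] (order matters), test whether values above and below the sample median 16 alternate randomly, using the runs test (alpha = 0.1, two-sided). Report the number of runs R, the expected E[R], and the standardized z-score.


Step 1: Compute median = 16; label A = above, B = below.
Labels in order: AABBBABABBAA  (n_A = 6, n_B = 6)
Step 2: Count runs R = 7.
Step 3: Under H0 (random ordering), E[R] = 2*n_A*n_B/(n_A+n_B) + 1 = 2*6*6/12 + 1 = 7.0000.
        Var[R] = 2*n_A*n_B*(2*n_A*n_B - n_A - n_B) / ((n_A+n_B)^2 * (n_A+n_B-1)) = 4320/1584 = 2.7273.
        SD[R] = 1.6514.
Step 4: R = E[R], so z = 0 with no continuity correction.
Step 5: Two-sided p-value via normal approximation = 2*(1 - Phi(|z|)) = 1.000000.
Step 6: alpha = 0.1. fail to reject H0.

R = 7, z = 0.0000, p = 1.000000, fail to reject H0.


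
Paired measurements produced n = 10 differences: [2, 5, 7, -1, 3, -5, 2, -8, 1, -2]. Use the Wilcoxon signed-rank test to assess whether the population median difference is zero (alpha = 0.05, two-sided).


Step 1: Drop any zero differences (none here) and take |d_i|.
|d| = [2, 5, 7, 1, 3, 5, 2, 8, 1, 2]
Step 2: Midrank |d_i| (ties get averaged ranks).
ranks: |2|->4, |5|->7.5, |7|->9, |1|->1.5, |3|->6, |5|->7.5, |2|->4, |8|->10, |1|->1.5, |2|->4
Step 3: Attach original signs; sum ranks with positive sign and with negative sign.
W+ = 4 + 7.5 + 9 + 6 + 4 + 1.5 = 32
W- = 1.5 + 7.5 + 10 + 4 = 23
(Check: W+ + W- = 55 should equal n(n+1)/2 = 55.)
Step 4: Test statistic W = min(W+, W-) = 23.
Step 5: Ties in |d|, so use the tie-corrected normal approximation.
        E[W] = n(n+1)/4 = 10*11/4 = 27.5.
        Tie groups: |d|=1 (t=2), |d|=2 (t=3), |d|=5 (t=2); sum(t^3 - t) = 36.
        Var[W] = n(n+1)(2n+1)/24 - sum(t^3-t)/48 = 2310/24 - 36/48 = 95.5.
        z = (W - E[W]) / sqrt(Var[W]) = (23 - 27.5) / 9.7724 = -0.4605.
        Two-sided p = 2*Phi(z) = 0.645172.
Step 6: alpha = 0.05. fail to reject H0.

W+ = 32, W- = 23, W = min = 23, p = 0.645172, fail to reject H0.


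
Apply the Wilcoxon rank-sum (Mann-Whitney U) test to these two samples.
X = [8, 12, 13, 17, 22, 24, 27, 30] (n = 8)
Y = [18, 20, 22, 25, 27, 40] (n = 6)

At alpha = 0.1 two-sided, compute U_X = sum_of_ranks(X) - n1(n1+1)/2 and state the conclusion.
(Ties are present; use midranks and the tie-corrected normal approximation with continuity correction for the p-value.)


Step 1: Combine and sort all 14 observations; assign midranks.
sorted (value, group): (8,X), (12,X), (13,X), (17,X), (18,Y), (20,Y), (22,X), (22,Y), (24,X), (25,Y), (27,X), (27,Y), (30,X), (40,Y)
ranks: 8->1, 12->2, 13->3, 17->4, 18->5, 20->6, 22->7.5, 22->7.5, 24->9, 25->10, 27->11.5, 27->11.5, 30->13, 40->14
Step 2: Rank sum for X: R1 = 1 + 2 + 3 + 4 + 7.5 + 9 + 11.5 + 13 = 51.
Step 3: U_X = R1 - n1(n1+1)/2 = 51 - 8*9/2 = 51 - 36 = 15.
       U_Y = n1*n2 - U_X = 48 - 15 = 33.
Step 4: Ties are present, so use the tie-corrected normal approximation (with continuity correction) for the p-value.
Step 5: p-value = 0.271435; compare to alpha = 0.1. fail to reject H0.

U_X = 15, p = 0.271435, fail to reject H0 at alpha = 0.1.


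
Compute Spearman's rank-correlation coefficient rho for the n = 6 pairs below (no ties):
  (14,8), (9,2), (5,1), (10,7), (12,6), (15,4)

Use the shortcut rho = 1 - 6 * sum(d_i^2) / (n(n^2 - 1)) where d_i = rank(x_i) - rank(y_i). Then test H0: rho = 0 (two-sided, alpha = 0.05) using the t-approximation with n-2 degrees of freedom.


Step 1: Rank x and y separately (midranks; no ties here).
rank(x): 14->5, 9->2, 5->1, 10->3, 12->4, 15->6
rank(y): 8->6, 2->2, 1->1, 7->5, 6->4, 4->3
Step 2: d_i = R_x(i) - R_y(i); compute d_i^2.
  (5-6)^2=1, (2-2)^2=0, (1-1)^2=0, (3-5)^2=4, (4-4)^2=0, (6-3)^2=9
sum(d^2) = 14.
Step 3: rho = 1 - 6*14 / (6*(6^2 - 1)) = 1 - 84/210 = 0.600000.
Step 4: Under H0, t = rho * sqrt((n-2)/(1-rho^2)) = 1.5000 ~ t(4).
Step 5: Two-sided p-value from the t-distribution with 4 df = 0.208000.
Step 6: alpha = 0.05. fail to reject H0.

rho = 0.6000, p = 0.208000, fail to reject H0 at alpha = 0.05.


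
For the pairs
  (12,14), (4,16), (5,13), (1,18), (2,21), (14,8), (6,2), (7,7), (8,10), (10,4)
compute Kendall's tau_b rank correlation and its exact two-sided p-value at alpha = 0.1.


Step 1: Enumerate the 45 unordered pairs (i,j) with i<j and classify each by sign(x_j-x_i) * sign(y_j-y_i).
  (1,2):dx=-8,dy=+2->D; (1,3):dx=-7,dy=-1->C; (1,4):dx=-11,dy=+4->D; (1,5):dx=-10,dy=+7->D
  (1,6):dx=+2,dy=-6->D; (1,7):dx=-6,dy=-12->C; (1,8):dx=-5,dy=-7->C; (1,9):dx=-4,dy=-4->C
  (1,10):dx=-2,dy=-10->C; (2,3):dx=+1,dy=-3->D; (2,4):dx=-3,dy=+2->D; (2,5):dx=-2,dy=+5->D
  (2,6):dx=+10,dy=-8->D; (2,7):dx=+2,dy=-14->D; (2,8):dx=+3,dy=-9->D; (2,9):dx=+4,dy=-6->D
  (2,10):dx=+6,dy=-12->D; (3,4):dx=-4,dy=+5->D; (3,5):dx=-3,dy=+8->D; (3,6):dx=+9,dy=-5->D
  (3,7):dx=+1,dy=-11->D; (3,8):dx=+2,dy=-6->D; (3,9):dx=+3,dy=-3->D; (3,10):dx=+5,dy=-9->D
  (4,5):dx=+1,dy=+3->C; (4,6):dx=+13,dy=-10->D; (4,7):dx=+5,dy=-16->D; (4,8):dx=+6,dy=-11->D
  (4,9):dx=+7,dy=-8->D; (4,10):dx=+9,dy=-14->D; (5,6):dx=+12,dy=-13->D; (5,7):dx=+4,dy=-19->D
  (5,8):dx=+5,dy=-14->D; (5,9):dx=+6,dy=-11->D; (5,10):dx=+8,dy=-17->D; (6,7):dx=-8,dy=-6->C
  (6,8):dx=-7,dy=-1->C; (6,9):dx=-6,dy=+2->D; (6,10):dx=-4,dy=-4->C; (7,8):dx=+1,dy=+5->C
  (7,9):dx=+2,dy=+8->C; (7,10):dx=+4,dy=+2->C; (8,9):dx=+1,dy=+3->C; (8,10):dx=+3,dy=-3->D
  (9,10):dx=+2,dy=-6->D
Step 2: C = 13, D = 32, total pairs = 45.
Step 3: tau = (C - D)/(n(n-1)/2) = (13 - 32)/45 = -0.422222.
Step 4: Exact two-sided p-value (enumerate n! = 3628800 permutations of y under H0): p = 0.108313.
Step 5: alpha = 0.1. fail to reject H0.

tau_b = -0.4222 (C=13, D=32), p = 0.108313, fail to reject H0.


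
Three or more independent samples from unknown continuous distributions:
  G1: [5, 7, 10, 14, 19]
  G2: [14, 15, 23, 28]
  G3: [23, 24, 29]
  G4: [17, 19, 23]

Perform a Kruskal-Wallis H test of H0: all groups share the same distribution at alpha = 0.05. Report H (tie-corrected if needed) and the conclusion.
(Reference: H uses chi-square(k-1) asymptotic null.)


Step 1: Combine all N = 15 observations and assign midranks.
sorted (value, group, rank): (5,G1,1), (7,G1,2), (10,G1,3), (14,G1,4.5), (14,G2,4.5), (15,G2,6), (17,G4,7), (19,G1,8.5), (19,G4,8.5), (23,G2,11), (23,G3,11), (23,G4,11), (24,G3,13), (28,G2,14), (29,G3,15)
Step 2: Sum ranks within each group.
R_1 = 19 (n_1 = 5)
R_2 = 35.5 (n_2 = 4)
R_3 = 39 (n_3 = 3)
R_4 = 26.5 (n_4 = 3)
Step 3: H = 12/(N(N+1)) * sum(R_i^2/n_i) - 3(N+1)
     = 12/(15*16) * (19^2/5 + 35.5^2/4 + 39^2/3 + 26.5^2/3) - 3*16
     = 0.050000 * 1128.35 - 48
     = 8.417292.
Step 4: Ties present; correction factor C = 1 - 36/(15^3 - 15) = 0.989286. Corrected H = 8.417292 / 0.989286 = 8.508454.
Step 5: Under H0, H ~ chi^2(3); p-value = 0.036593.
Step 6: alpha = 0.05. reject H0.

H = 8.5085, df = 3, p = 0.036593, reject H0.


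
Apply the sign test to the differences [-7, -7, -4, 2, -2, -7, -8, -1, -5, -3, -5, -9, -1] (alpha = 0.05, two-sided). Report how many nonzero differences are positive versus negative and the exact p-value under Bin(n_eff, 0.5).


Step 1: Discard zero differences. Original n = 13; n_eff = number of nonzero differences = 13.
Nonzero differences (with sign): -7, -7, -4, +2, -2, -7, -8, -1, -5, -3, -5, -9, -1
Step 2: Count signs: positive = 1, negative = 12.
Step 3: Under H0: P(positive) = 0.5, so the number of positives S ~ Bin(13, 0.5).
Step 4: Two-sided exact p-value = sum of Bin(13,0.5) probabilities at or below the observed probability = 0.003418.
Step 5: alpha = 0.05. reject H0.

n_eff = 13, pos = 1, neg = 12, p = 0.003418, reject H0.


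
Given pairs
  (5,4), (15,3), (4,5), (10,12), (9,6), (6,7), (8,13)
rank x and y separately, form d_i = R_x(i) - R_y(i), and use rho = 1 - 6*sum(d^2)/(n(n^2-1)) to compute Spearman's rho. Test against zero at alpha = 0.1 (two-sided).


Step 1: Rank x and y separately (midranks; no ties here).
rank(x): 5->2, 15->7, 4->1, 10->6, 9->5, 6->3, 8->4
rank(y): 4->2, 3->1, 5->3, 12->6, 6->4, 7->5, 13->7
Step 2: d_i = R_x(i) - R_y(i); compute d_i^2.
  (2-2)^2=0, (7-1)^2=36, (1-3)^2=4, (6-6)^2=0, (5-4)^2=1, (3-5)^2=4, (4-7)^2=9
sum(d^2) = 54.
Step 3: rho = 1 - 6*54 / (7*(7^2 - 1)) = 1 - 324/336 = 0.035714.
Step 4: Under H0, t = rho * sqrt((n-2)/(1-rho^2)) = 0.0799 ~ t(5).
Step 5: Two-sided p-value from the t-distribution with 5 df = 0.939408.
Step 6: alpha = 0.1. fail to reject H0.

rho = 0.0357, p = 0.939408, fail to reject H0 at alpha = 0.1.


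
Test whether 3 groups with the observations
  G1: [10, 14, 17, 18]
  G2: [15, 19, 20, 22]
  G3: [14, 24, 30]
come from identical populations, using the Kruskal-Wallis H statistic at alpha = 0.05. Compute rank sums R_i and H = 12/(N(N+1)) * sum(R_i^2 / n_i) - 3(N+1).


Step 1: Combine all N = 11 observations and assign midranks.
sorted (value, group, rank): (10,G1,1), (14,G1,2.5), (14,G3,2.5), (15,G2,4), (17,G1,5), (18,G1,6), (19,G2,7), (20,G2,8), (22,G2,9), (24,G3,10), (30,G3,11)
Step 2: Sum ranks within each group.
R_1 = 14.5 (n_1 = 4)
R_2 = 28 (n_2 = 4)
R_3 = 23.5 (n_3 = 3)
Step 3: H = 12/(N(N+1)) * sum(R_i^2/n_i) - 3(N+1)
     = 12/(11*12) * (14.5^2/4 + 28^2/4 + 23.5^2/3) - 3*12
     = 0.090909 * 432.646 - 36
     = 3.331439.
Step 4: Ties present; correction factor C = 1 - 6/(11^3 - 11) = 0.995455. Corrected H = 3.331439 / 0.995455 = 3.346651.
Step 5: Under H0, H ~ chi^2(2); p-value = 0.187622.
Step 6: alpha = 0.05. fail to reject H0.

H = 3.3467, df = 2, p = 0.187622, fail to reject H0.


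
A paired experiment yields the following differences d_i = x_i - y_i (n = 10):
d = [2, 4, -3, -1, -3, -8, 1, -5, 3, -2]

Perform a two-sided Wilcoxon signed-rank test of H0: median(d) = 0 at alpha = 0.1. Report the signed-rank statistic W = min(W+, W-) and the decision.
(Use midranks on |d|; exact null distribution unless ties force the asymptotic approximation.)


Step 1: Drop any zero differences (none here) and take |d_i|.
|d| = [2, 4, 3, 1, 3, 8, 1, 5, 3, 2]
Step 2: Midrank |d_i| (ties get averaged ranks).
ranks: |2|->3.5, |4|->8, |3|->6, |1|->1.5, |3|->6, |8|->10, |1|->1.5, |5|->9, |3|->6, |2|->3.5
Step 3: Attach original signs; sum ranks with positive sign and with negative sign.
W+ = 3.5 + 8 + 1.5 + 6 = 19
W- = 6 + 1.5 + 6 + 10 + 9 + 3.5 = 36
(Check: W+ + W- = 55 should equal n(n+1)/2 = 55.)
Step 4: Test statistic W = min(W+, W-) = 19.
Step 5: Ties in |d|, so use the tie-corrected normal approximation.
        E[W] = n(n+1)/4 = 10*11/4 = 27.5.
        Tie groups: |d|=1 (t=2), |d|=2 (t=2), |d|=3 (t=3); sum(t^3 - t) = 36.
        Var[W] = n(n+1)(2n+1)/24 - sum(t^3-t)/48 = 2310/24 - 36/48 = 95.5.
        z = (W - E[W]) / sqrt(Var[W]) = (19 - 27.5) / 9.7724 = -0.8698.
        Two-sided p = 2*Phi(z) = 0.384412.
Step 6: alpha = 0.1. fail to reject H0.

W+ = 19, W- = 36, W = min = 19, p = 0.384412, fail to reject H0.


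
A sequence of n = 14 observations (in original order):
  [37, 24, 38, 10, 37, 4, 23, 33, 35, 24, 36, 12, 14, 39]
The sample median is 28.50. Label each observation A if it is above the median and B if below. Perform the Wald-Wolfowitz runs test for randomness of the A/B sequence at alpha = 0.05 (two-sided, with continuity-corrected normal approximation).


Step 1: Compute median = 28.50; label A = above, B = below.
Labels in order: ABABABBAABABBA  (n_A = 7, n_B = 7)
Step 2: Count runs R = 11.
Step 3: Under H0 (random ordering), E[R] = 2*n_A*n_B/(n_A+n_B) + 1 = 2*7*7/14 + 1 = 8.0000.
        Var[R] = 2*n_A*n_B*(2*n_A*n_B - n_A - n_B) / ((n_A+n_B)^2 * (n_A+n_B-1)) = 8232/2548 = 3.2308.
        SD[R] = 1.7974.
Step 4: Continuity-corrected z = (R - 0.5 - E[R]) / SD[R] = (11 - 0.5 - 8.0000) / 1.7974 = 1.3909.
Step 5: Two-sided p-value via normal approximation = 2*(1 - Phi(|z|)) = 0.164264.
Step 6: alpha = 0.05. fail to reject H0.

R = 11, z = 1.3909, p = 0.164264, fail to reject H0.


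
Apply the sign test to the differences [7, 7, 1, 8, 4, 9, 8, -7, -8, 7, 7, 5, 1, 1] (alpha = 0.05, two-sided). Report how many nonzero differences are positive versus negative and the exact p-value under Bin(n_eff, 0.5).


Step 1: Discard zero differences. Original n = 14; n_eff = number of nonzero differences = 14.
Nonzero differences (with sign): +7, +7, +1, +8, +4, +9, +8, -7, -8, +7, +7, +5, +1, +1
Step 2: Count signs: positive = 12, negative = 2.
Step 3: Under H0: P(positive) = 0.5, so the number of positives S ~ Bin(14, 0.5).
Step 4: Two-sided exact p-value = sum of Bin(14,0.5) probabilities at or below the observed probability = 0.012939.
Step 5: alpha = 0.05. reject H0.

n_eff = 14, pos = 12, neg = 2, p = 0.012939, reject H0.


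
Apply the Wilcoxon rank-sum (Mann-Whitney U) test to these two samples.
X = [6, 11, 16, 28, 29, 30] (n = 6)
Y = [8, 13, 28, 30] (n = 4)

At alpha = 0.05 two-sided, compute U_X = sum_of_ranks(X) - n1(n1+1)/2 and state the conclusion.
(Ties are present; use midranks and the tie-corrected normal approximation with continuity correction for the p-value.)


Step 1: Combine and sort all 10 observations; assign midranks.
sorted (value, group): (6,X), (8,Y), (11,X), (13,Y), (16,X), (28,X), (28,Y), (29,X), (30,X), (30,Y)
ranks: 6->1, 8->2, 11->3, 13->4, 16->5, 28->6.5, 28->6.5, 29->8, 30->9.5, 30->9.5
Step 2: Rank sum for X: R1 = 1 + 3 + 5 + 6.5 + 8 + 9.5 = 33.
Step 3: U_X = R1 - n1(n1+1)/2 = 33 - 6*7/2 = 33 - 21 = 12.
       U_Y = n1*n2 - U_X = 24 - 12 = 12.
Step 4: Ties are present, so use the tie-corrected normal approximation (with continuity correction) for the p-value.
Step 5: p-value = 1.000000; compare to alpha = 0.05. fail to reject H0.

U_X = 12, p = 1.000000, fail to reject H0 at alpha = 0.05.


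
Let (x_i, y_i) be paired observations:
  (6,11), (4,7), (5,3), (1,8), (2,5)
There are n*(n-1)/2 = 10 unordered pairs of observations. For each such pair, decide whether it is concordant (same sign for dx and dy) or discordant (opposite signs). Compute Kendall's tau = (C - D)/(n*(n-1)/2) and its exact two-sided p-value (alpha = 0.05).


Step 1: Enumerate the 10 unordered pairs (i,j) with i<j and classify each by sign(x_j-x_i) * sign(y_j-y_i).
  (1,2):dx=-2,dy=-4->C; (1,3):dx=-1,dy=-8->C; (1,4):dx=-5,dy=-3->C; (1,5):dx=-4,dy=-6->C
  (2,3):dx=+1,dy=-4->D; (2,4):dx=-3,dy=+1->D; (2,5):dx=-2,dy=-2->C; (3,4):dx=-4,dy=+5->D
  (3,5):dx=-3,dy=+2->D; (4,5):dx=+1,dy=-3->D
Step 2: C = 5, D = 5, total pairs = 10.
Step 3: tau = (C - D)/(n(n-1)/2) = (5 - 5)/10 = 0.000000.
Step 4: Exact two-sided p-value (enumerate n! = 120 permutations of y under H0): p = 1.000000.
Step 5: alpha = 0.05. fail to reject H0.

tau_b = 0.0000 (C=5, D=5), p = 1.000000, fail to reject H0.
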